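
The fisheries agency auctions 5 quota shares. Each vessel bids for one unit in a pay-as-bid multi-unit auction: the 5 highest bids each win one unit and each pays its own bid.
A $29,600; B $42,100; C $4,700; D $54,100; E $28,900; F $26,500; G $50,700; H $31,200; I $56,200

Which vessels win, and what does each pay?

I $56,200, D $54,100, G $50,700, B $42,100, H $31,200

Sorting: 56,200 (I), 54,100 (D), 50,700 (G), 42,100 (B), 31,200 (H), 29,600 (A), 28,900 (E), …
Top 5: I, D, G, B, H.
Each winner pays its own bid: I $56,200, D $54,100, G $50,700, B $42,100, H $31,200.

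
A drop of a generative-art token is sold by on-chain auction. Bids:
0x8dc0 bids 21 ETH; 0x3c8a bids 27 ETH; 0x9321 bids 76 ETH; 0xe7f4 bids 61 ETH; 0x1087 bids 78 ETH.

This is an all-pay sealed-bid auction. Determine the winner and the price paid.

0x1087 pays 78 ETH

Bids in order: 78 (0x1087) > 76 (0x9321) > 61 (0xe7f4) > 27 (0x3c8a) > 21 (0x8dc0)
0x1087 is highest and takes the item; every bidder forfeits their bid.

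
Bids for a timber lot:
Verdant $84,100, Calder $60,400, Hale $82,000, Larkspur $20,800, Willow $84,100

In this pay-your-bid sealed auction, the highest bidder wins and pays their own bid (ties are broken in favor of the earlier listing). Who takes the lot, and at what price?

Verdant pays $84,100

Sorting bids: 84,100 (Verdant) > 84,100 (Willow) > 82,000 (Hale) > 60,400 (Calder) > 20,800 (Larkspur)
Verdant and Willow tie at $84,100; tie-break gives it to Verdant.
First-price: Verdant pays what they bid, $84,100.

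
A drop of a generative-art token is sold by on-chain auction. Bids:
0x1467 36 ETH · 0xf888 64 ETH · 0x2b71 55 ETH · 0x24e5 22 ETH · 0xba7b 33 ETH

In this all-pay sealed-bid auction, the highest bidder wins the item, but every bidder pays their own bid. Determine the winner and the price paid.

Bids in order: 64 (0xf888) > 55 (0x2b71) > 36 (0x1467) > 33 (0xba7b) > 22 (0x24e5)
0xf888 is highest and takes the item; every bidder forfeits their bid.

0xf888 pays 64 ETH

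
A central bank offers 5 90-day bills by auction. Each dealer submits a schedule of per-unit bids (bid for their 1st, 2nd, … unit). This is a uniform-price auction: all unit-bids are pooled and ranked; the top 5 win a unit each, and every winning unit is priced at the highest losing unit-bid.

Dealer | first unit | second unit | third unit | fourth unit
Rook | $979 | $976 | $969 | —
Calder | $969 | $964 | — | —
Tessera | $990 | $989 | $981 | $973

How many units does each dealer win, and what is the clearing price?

Rook 2, Tessera 3; clearing price $973

Pooled unit-bids ranked (top 5): 990 (Tessera-1), 989 (Tessera-2), 981 (Tessera-3), 979 (Rook-1), 976 (Rook-2)
The (k+1)-th unit-bid is $973.
Allocation: Rook 2, Tessera 3.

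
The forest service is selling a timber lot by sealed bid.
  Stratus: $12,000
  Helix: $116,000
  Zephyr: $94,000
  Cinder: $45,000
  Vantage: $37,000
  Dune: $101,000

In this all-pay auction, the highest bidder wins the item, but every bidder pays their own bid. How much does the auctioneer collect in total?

Total revenue: $405,000

Rule: the highest bidder wins the item, but every bidder pays their own bid.
Bids in order: 116,000 (Helix) > 101,000 (Dune) > 94,000 (Zephyr) > 45,000 (Cinder) > 37,000 (Vantage) > 12,000 (Stratus)
Helix wins with the top bid; all bids are sunk regardless.
Every bidder forfeits their bid regardless of winning.
Revenue = 12,000 + 116,000 + 94,000 + 45,000 + 37,000 + 101,000 = $405,000.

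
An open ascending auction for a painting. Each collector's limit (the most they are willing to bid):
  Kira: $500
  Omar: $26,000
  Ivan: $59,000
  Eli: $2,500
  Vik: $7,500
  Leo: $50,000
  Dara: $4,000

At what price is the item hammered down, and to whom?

Ivan wins at $50,000

Sorting limits: 59,000 (Ivan) > 50,000 (Leo) > 26,000 (Omar) > 7,500 (Vik) > 4,000 (Dara) > 2,500 (Eli) > …
Leo is the last rival to drop out, at $50,000; Ivan remains and wins at that price.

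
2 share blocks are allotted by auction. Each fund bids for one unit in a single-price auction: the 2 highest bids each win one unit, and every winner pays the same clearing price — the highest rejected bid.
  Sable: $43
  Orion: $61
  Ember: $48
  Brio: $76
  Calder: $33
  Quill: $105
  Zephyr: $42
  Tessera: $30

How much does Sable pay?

Sable pays $0

Ordering the bids: 105 (Quill), 76 (Brio), 61 (Orion), 48 (Ember), …
Top 2: Quill, Brio.
Clearing price = highest rejected bid = $61.
Sable does not win → pays $0.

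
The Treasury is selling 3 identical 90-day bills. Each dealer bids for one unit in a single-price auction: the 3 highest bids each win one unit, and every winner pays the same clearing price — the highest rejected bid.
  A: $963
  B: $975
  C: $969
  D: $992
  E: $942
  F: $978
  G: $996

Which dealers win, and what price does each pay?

G, D, F; each pays $975

Ordering the bids: 996 (G), 992 (D), 978 (F), 975 (B), 969 (C), …
Top 3: G, D, F.
First losing bid is B's $975, which sets the uniform price.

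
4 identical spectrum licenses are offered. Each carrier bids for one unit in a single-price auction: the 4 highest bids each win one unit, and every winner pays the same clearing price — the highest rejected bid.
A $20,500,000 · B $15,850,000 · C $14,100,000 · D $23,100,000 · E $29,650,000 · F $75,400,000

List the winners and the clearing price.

F, E, D, A; each pays $15,850,000

Ordering the bids: 75,400,000 (F), 29,650,000 (E), 23,100,000 (D), 20,500,000 (A), 15,850,000 (B), 14,100,000 (C)
Winners (4 units): F, E, D, A.
Highest unsuccessful bid: $15,850,000 → clearing price.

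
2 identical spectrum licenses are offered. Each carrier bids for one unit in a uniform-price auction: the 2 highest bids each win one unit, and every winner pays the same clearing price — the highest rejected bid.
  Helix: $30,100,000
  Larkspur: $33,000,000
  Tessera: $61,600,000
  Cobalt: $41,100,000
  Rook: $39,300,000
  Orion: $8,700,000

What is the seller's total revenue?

Ordering the bids: 61,600,000 (Tessera), 41,100,000 (Cobalt), 39,300,000 (Rook), 33,000,000 (Larkspur), …
Winners (2 units): Tessera, Cobalt.
Highest unsuccessful bid: $39,300,000 → clearing price.
Total revenue = 2 × $39,300,000 = $78,600,000.

Total revenue: $78,600,000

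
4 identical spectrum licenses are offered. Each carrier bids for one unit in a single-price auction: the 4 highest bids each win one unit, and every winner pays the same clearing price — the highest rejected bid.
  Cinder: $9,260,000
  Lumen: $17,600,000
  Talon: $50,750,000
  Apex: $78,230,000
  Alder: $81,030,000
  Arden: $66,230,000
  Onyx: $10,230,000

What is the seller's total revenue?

Total revenue: $70,400,000

Ordering the bids: 81,030,000 (Alder), 78,230,000 (Apex), 66,230,000 (Arden), 50,750,000 (Talon), 17,600,000 (Lumen), 10,230,000 (Onyx), …
Winners (4 units): Alder, Apex, Arden, Talon.
Highest unsuccessful bid: $17,600,000 → clearing price.
Total revenue = 4 × $17,600,000 = $70,400,000.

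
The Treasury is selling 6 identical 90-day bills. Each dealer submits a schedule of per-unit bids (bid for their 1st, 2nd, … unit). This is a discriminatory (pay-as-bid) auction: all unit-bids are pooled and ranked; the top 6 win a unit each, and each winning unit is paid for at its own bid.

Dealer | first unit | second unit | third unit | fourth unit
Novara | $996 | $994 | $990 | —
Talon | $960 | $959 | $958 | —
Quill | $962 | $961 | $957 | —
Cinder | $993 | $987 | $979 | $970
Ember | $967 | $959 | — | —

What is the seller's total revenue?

Total revenue: $5,939

Pooled unit-bids ranked (top 6): 996 (Novara-1), 994 (Novara-2), 993 (Cinder-1), 990 (Novara-3), 987 (Cinder-2), 979 (Cinder-3)
Next rejected bid: $970 (not a price — pay-as-bid).
Each winning unit pays its own bid.
Revenue = 996 + 994 + 993 + 990 + 987 + 979 = $5,939.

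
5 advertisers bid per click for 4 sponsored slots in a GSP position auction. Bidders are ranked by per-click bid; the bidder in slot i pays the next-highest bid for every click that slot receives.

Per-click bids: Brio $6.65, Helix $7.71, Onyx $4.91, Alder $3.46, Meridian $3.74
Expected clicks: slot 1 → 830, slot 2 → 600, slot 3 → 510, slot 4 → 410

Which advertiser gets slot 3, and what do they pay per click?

Onyx; $3.74 per click

Per-click bids in order: $7.71 (Helix) > $6.65 (Brio) > $4.91 (Onyx) > $3.74 (Meridian) > $3.46 (Alder)
Slot 3 goes to the third-ranked bidder, Onyx, who pays the next bid down: $3.74/click.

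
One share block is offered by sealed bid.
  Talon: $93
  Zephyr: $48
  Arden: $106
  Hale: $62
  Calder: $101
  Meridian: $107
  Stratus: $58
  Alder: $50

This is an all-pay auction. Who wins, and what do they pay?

Meridian pays $107

Bids ranked: 107 (Meridian) > 106 (Arden) > 101 (Calder) > 93 (Talon) > 62 (Hale) > 58 (Stratus) > …
Meridian is highest and takes the item; every bidder forfeits their bid.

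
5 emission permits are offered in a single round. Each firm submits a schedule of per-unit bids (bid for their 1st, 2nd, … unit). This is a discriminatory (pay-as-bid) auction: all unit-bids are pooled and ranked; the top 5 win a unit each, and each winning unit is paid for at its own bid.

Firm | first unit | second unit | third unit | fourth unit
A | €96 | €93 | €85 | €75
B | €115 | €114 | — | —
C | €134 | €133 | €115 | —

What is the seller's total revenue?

Total revenue: €611

Merging the schedules and taking the best 5: 134 (C-1), 133 (C-2), 115 (B-1), 115 (C-3), 114 (B-2)
Next rejected bid: €96 (not a price — pay-as-bid).
Each winning unit pays its own bid.
Revenue = 134 + 133 + 115 + 115 + 114 = €611.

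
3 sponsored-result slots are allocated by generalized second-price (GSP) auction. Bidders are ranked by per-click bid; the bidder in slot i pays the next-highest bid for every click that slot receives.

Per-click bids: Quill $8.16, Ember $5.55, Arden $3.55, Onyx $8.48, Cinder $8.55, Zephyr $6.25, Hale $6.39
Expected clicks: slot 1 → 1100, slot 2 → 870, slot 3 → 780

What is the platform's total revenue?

Total revenue: $21411.40

Ranked by bid: $8.55 (Cinder) > $8.48 (Onyx) > $8.16 (Quill) > $6.39 (Hale) > …
Slot 1: Cinder pays $8.48 × 1100 = $9328.00
Slot 2: Onyx pays $8.16 × 870 = $7099.20
Slot 3: Quill pays $6.39 × 780 = $4984.20
Total = $21411.40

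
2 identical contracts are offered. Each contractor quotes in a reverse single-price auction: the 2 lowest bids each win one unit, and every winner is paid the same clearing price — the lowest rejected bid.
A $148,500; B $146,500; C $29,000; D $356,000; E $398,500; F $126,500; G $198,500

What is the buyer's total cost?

Total cost: $293,000

Bids ranked low→high: 29,000 (C), 126,500 (F), 146,500 (B), 148,500 (A), …
The 2 lowest are C, F.
Clearing price = lowest rejected bid = $146,500.
Total cost = 2 × $146,500 = $293,000.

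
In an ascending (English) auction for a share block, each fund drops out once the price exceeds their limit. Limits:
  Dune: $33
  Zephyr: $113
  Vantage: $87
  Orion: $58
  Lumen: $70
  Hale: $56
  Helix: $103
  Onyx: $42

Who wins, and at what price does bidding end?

Limits in order: 113 (Zephyr) > 103 (Helix) > 87 (Vantage) > 70 (Lumen) > 58 (Orion) > 56 (Hale) > …
Once the price passes $103, only Zephyr is left; the hammer falls at Helix's limit of $103.

Zephyr wins at $103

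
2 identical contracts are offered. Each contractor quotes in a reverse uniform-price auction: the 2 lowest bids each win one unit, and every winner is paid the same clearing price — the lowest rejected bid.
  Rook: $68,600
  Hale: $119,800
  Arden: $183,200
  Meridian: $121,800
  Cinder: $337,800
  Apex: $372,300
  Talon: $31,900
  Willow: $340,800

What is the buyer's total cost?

Total cost: $239,600

Ordering the bids: 31,900 (Talon), 68,600 (Rook), 119,800 (Hale), 121,800 (Meridian), …
The 2 lowest are Talon, Rook.
Clearing price = lowest rejected bid = $119,800.
Total cost = 2 × $119,800 = $239,600.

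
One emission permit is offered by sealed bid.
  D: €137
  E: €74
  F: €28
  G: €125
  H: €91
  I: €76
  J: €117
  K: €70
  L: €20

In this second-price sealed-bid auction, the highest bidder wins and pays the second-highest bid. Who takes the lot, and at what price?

Bids ranked: 137 (D) > 125 (G) > 117 (J) > 91 (H) > 76 (I) > 74 (E) > …
D wins with the highest bid; price is set by the runner-up at €125.

D pays €125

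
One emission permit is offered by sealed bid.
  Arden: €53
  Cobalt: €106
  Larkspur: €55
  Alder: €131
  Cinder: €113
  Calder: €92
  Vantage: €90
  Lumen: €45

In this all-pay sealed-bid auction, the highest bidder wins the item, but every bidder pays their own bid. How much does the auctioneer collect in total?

Total revenue: €685

Bids in order: 131 (Alder) > 113 (Cinder) > 106 (Cobalt) > 92 (Calder) > 90 (Vantage) > 55 (Larkspur) > …
Alder wins with the top bid; all bids are sunk regardless.
Every bidder forfeits their bid regardless of winning.
Revenue = 53 + 106 + 55 + 131 + 113 + 92 + 90 + 45 = €685.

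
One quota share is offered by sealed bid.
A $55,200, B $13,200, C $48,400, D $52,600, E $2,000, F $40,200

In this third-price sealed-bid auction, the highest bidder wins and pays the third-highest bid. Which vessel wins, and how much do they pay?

Bids ranked: 55,200 (A) > 52,600 (D) > 48,400 (C) > 40,200 (F) > 13,200 (B) > 2,000 (E)
A is highest; pays the third-highest bid, $48,400.

A pays $48,400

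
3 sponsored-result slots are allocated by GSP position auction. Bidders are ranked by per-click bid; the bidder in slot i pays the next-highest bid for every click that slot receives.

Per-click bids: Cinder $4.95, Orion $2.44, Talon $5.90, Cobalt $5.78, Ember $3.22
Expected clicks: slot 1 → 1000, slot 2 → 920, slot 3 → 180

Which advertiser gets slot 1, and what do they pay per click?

Ranked by bid: $5.90 (Talon) > $5.78 (Cobalt) > $4.95 (Cinder) > $3.22 (Ember) > …
Slot 1 goes to the first-ranked bidder, Talon, who pays the next bid down: $5.78/click.

Talon; $5.78 per click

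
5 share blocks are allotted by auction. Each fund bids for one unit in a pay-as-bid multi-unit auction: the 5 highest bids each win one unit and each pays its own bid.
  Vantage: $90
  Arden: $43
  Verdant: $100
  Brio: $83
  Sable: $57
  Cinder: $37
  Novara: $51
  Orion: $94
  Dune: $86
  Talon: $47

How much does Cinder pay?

Sorting: 100 (Verdant), 94 (Orion), 90 (Vantage), 86 (Dune), 83 (Brio), 57 (Sable), 51 (Novara), …
Top 5: Verdant, Orion, Vantage, Dune, Brio.
Cinder does not win → $0.

Cinder pays $0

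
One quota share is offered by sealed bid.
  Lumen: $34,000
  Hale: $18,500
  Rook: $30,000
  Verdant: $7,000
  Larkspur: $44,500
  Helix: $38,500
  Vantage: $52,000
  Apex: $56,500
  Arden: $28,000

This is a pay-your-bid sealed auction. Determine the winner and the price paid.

Rule: the highest bidder wins and pays their own bid.
Bids ranked: 56,500 (Apex) > 52,000 (Vantage) > 44,500 (Larkspur) > 38,500 (Helix) > 34,000 (Lumen) > 30,000 (Rook) > …
Apex is highest → pays own bid, $56,500.

Apex pays $56,500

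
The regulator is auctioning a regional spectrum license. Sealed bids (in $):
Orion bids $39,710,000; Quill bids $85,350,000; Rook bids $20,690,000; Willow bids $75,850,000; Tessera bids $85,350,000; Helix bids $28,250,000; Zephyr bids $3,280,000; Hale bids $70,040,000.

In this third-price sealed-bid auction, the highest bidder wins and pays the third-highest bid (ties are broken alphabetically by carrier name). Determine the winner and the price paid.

Quill pays $75,850,000

Sorting bids: 85,350,000 (Quill) > 85,350,000 (Tessera) > 75,850,000 (Willow) > 70,040,000 (Hale) > 39,710,000 (Orion) > 28,250,000 (Helix) > …
Quill and Tessera tie at $85,350,000; tie-break gives it to Quill.
Quill wins; payment is bid #3 in the ranking = $75,850,000.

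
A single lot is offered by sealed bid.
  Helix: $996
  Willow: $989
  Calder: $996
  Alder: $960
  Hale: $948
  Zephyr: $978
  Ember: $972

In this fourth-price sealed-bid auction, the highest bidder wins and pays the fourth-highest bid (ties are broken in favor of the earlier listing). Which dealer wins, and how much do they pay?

Rule: the highest bidder wins and pays the fourth-highest bid.
Bids ranked: 996 (Helix) > 996 (Calder) > 989 (Willow) > 978 (Zephyr) > 972 (Ember) > 960 (Alder) > …
Helix and Calder tie at $996; tie-break gives it to Helix.
Helix is highest; pays the fourth-highest bid, $978.

Helix pays $978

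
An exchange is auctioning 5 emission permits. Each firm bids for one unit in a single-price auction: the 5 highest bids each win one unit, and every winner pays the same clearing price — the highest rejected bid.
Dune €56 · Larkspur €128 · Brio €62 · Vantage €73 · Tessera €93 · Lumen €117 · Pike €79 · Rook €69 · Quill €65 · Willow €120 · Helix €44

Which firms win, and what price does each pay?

Sorting: 128 (Larkspur), 120 (Willow), 117 (Lumen), 93 (Tessera), 79 (Pike), 73 (Vantage), 69 (Rook), …
Winners (5 units): Larkspur, Willow, Lumen, Tessera, Pike.
Highest unsuccessful bid: €73 → clearing price.

Larkspur, Willow, Lumen, Tessera, Pike; each pays €73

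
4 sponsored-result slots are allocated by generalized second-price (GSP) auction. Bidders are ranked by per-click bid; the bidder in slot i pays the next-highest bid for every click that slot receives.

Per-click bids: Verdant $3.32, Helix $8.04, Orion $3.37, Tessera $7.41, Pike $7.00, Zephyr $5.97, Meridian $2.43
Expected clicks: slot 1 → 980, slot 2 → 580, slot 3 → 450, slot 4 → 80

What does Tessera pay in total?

Tessera pays $4060.00

Per-click bids in order: $8.04 (Helix) > $7.41 (Tessera) > $7.00 (Pike) > $5.97 (Zephyr) > $3.37 (Orion) > …
Tessera holds slot 2 → pays next bid $7.00 × 580 clicks = $4060.00.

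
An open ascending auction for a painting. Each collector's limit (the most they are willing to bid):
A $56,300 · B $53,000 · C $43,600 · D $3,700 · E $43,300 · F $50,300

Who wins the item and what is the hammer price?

A wins at $53,000

Limits in order: 56,300 (A) > 53,000 (B) > 50,300 (F) > 43,600 (C) > 43,300 (E) > 3,700 (D)
B is the last rival to drop out, at $53,000; A remains and wins at that price.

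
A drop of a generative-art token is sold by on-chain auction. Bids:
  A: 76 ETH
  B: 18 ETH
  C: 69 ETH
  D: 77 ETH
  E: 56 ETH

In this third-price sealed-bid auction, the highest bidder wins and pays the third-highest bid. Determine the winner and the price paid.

D pays 69 ETH

Bids ranked: 77 (D) > 76 (A) > 69 (C) > 56 (E) > 18 (B)
D wins; payment is bid #3 in the ranking = 69 ETH.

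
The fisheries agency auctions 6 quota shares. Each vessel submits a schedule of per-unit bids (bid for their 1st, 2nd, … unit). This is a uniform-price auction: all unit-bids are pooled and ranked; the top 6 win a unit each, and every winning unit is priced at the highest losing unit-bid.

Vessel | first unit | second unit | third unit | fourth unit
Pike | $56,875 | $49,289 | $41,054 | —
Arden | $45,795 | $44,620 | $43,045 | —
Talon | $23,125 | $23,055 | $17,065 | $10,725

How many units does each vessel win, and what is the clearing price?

Merging the schedules and taking the best 6: 56,875 (Pike-1), 49,289 (Pike-2), 45,795 (Arden-1), 44,620 (Arden-2), 43,045 (Arden-3), 41,054 (Pike-3)
First bid not allocated: $23,125.
Allocation: Arden 3, Pike 3.

Arden 3, Pike 3; clearing price $23,125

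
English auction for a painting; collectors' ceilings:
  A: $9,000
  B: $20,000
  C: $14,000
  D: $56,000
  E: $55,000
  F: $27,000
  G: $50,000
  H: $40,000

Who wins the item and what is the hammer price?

Open ascending-bid auction: the price rises until one bidder remains; the winner pays the price at which the last rival dropped out.
Sorting limits: 56,000 (D) > 55,000 (E) > 50,000 (G) > 40,000 (H) > 27,000 (F) > 20,000 (B) > …
Once the price passes $55,000, only D is left; the hammer falls at E's limit of $55,000.

D wins at $55,000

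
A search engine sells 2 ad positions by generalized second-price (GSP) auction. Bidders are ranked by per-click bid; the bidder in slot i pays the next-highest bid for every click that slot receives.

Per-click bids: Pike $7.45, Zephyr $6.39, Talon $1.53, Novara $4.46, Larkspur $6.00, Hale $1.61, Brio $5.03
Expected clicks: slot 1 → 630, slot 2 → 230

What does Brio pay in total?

Brio pays $0.00

Ranked by bid: $7.45 (Pike) > $6.39 (Zephyr) > $6.00 (Larkspur) > …
Brio ranks below slot 2 → no slot, pays nothing.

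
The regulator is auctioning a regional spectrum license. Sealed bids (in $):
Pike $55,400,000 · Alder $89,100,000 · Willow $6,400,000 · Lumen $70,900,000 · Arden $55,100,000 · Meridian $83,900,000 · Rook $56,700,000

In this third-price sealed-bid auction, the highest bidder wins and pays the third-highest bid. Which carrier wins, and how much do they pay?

Rule: the highest bidder wins and pays the third-highest bid.
Sorting bids: 89,100,000 (Alder) > 83,900,000 (Meridian) > 70,900,000 (Lumen) > 56,700,000 (Rook) > 55,400,000 (Pike) > 55,100,000 (Arden) > …
Alder wins; payment is bid #3 in the ranking = $70,900,000.

Alder pays $70,900,000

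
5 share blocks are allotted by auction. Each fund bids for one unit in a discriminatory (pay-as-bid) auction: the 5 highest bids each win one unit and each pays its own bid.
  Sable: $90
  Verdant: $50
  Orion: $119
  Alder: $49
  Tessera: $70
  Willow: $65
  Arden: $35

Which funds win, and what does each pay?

Orion $119, Sable $90, Tessera $70, Willow $65, Verdant $50

Ordering the bids: 119 (Orion), 90 (Sable), 70 (Tessera), 65 (Willow), 50 (Verdant), 49 (Alder), 35 (Arden)
The 5 highest are Orion, Sable, Tessera, Willow, Verdant.
Each winner pays its own bid: Orion $119, Sable $90, Tessera $70, Willow $65, Verdant $50.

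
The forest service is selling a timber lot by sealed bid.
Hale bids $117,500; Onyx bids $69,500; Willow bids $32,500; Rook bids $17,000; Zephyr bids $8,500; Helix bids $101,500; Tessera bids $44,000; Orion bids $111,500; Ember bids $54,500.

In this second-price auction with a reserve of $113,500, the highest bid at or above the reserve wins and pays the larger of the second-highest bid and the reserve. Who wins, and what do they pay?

Rule: the highest bid at or above the reserve wins and pays the larger of the second-highest bid and the reserve.
Bids ranked: 117,500 (Hale) > 111,500 (Orion) > 101,500 (Helix) > 69,500 (Onyx) > 54,500 (Ember) > 44,000 (Tessera) > …
Highest eligible bid: Hale at $117,500.
max(second-highest $111,500, reserve $113,500) = $113,500.

Hale pays $113,500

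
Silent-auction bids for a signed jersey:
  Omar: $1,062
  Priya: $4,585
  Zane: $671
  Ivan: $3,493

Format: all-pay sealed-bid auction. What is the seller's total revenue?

Bids in order: 4,585 (Priya) > 3,493 (Ivan) > 1,062 (Omar) > 671 (Zane)
Every bidder forfeits their bid regardless of winning.
Revenue = 1,062 + 4,585 + 671 + 3,493 = $9,811.

Total revenue: $9,811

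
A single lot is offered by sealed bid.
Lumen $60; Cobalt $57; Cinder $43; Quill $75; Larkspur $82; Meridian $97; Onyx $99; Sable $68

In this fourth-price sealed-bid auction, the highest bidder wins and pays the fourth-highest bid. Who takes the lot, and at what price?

Onyx pays $75

Rule: the highest bidder wins and pays the fourth-highest bid.
Sorting bids: 99 (Onyx) > 97 (Meridian) > 82 (Larkspur) > 75 (Quill) > 68 (Sable) > 60 (Lumen) > …
Onyx wins; payment is bid #4 in the ranking = $75.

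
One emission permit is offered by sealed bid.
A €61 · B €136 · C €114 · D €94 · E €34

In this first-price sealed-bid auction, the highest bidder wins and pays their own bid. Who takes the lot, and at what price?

B pays €136

First-price sealed-bid auction: the highest bidder wins and pays their own bid.
Bids ranked: 136 (B) > 114 (C) > 94 (D) > 61 (A) > 34 (E)
First-price: B pays what they bid, €136.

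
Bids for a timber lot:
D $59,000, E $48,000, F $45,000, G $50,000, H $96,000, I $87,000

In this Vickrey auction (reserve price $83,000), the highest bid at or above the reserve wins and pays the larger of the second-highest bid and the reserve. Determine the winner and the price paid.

H pays $87,000

Bids in order: 96,000 (H) > 87,000 (I) > 59,000 (D) > 50,000 (G) > 48,000 (E) > 45,000 (F)
H has the top bid at or above the reserve ($96,000).
max(second-highest $87,000, reserve $83,000) = $87,000; the reserve does not bind.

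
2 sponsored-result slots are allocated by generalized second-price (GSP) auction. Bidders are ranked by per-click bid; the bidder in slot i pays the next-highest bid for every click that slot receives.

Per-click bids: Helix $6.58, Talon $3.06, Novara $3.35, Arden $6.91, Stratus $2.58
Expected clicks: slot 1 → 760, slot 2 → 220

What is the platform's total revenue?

Sorting advertisers: $6.91 (Arden) > $6.58 (Helix) > $3.35 (Novara) > …
Slot 1: Arden pays $6.58 × 760 = $5000.80
Slot 2: Helix pays $3.35 × 220 = $737.00
Total = $5737.80

Total revenue: $5737.80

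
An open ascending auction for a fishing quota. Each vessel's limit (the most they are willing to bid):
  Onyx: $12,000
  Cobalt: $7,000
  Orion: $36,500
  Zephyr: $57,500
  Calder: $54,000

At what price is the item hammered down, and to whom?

Rule: the price rises until one bidder remains; the winner pays the price at which the last rival dropped out.
Sorting limits: 57,500 (Zephyr) > 54,000 (Calder) > 36,500 (Orion) > 12,000 (Onyx) > 7,000 (Cobalt)
Calder is the last rival to drop out, at $54,000; Zephyr remains and wins at that price.

Zephyr wins at $54,000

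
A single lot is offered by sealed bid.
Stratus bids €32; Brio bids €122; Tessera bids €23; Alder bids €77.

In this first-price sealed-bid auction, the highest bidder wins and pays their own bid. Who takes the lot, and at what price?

Brio pays €122

Bids in order: 122 (Brio) > 77 (Alder) > 32 (Stratus) > 23 (Tessera)
Brio is highest → pays own bid, €122.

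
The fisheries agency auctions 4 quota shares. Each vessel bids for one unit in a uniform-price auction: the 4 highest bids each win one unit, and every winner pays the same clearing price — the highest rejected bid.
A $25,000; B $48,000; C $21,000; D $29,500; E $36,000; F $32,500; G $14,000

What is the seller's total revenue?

Ordering the bids: 48,000 (B), 36,000 (E), 32,500 (F), 29,500 (D), 25,000 (A), 21,000 (C), …
The 4 highest are B, E, F, D.
First losing bid is A's $25,000, which sets the uniform price.
Total revenue = 4 × $25,000 = $100,000.

Total revenue: $100,000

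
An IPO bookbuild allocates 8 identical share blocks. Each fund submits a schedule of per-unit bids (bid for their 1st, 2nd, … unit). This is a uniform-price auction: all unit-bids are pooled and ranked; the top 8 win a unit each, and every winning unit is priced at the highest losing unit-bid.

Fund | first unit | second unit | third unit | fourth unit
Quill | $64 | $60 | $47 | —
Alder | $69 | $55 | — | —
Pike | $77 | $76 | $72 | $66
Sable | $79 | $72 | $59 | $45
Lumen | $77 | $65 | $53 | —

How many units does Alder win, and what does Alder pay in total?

Alder: 1 unit, pays $65

Pooled unit-bids ranked (top 8): 79 (Sable-1), 77 (Pike-1), 77 (Lumen-1), 76 (Pike-2), 72 (Pike-3), 72 (Sable-2), 69 (Alder-1), 66 (Pike-4)
The (k+1)-th unit-bid is $65.
Alder wins 1 unit(s) at $65 each.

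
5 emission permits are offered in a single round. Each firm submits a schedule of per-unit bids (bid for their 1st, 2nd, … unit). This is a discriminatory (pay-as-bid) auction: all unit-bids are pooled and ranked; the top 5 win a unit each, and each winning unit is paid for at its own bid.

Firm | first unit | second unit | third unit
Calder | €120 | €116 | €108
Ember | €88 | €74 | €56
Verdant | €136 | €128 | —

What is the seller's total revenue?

Total revenue: €608

Merging the schedules and taking the best 5: 136 (Verdant-1), 128 (Verdant-2), 120 (Calder-1), 116 (Calder-2), 108 (Calder-3)
Next rejected bid: €88 (not a price — pay-as-bid).
Each winning unit pays its own bid.
Revenue = 136 + 128 + 120 + 116 + 108 = €608.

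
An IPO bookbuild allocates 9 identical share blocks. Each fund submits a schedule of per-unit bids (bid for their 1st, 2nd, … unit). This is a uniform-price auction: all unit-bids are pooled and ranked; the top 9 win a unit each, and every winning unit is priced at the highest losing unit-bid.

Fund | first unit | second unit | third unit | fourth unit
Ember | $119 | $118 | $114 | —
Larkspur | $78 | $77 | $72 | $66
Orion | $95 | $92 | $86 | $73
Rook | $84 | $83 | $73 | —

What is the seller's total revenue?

Total revenue: $693

All unit-bids, highest first — top 9: 119 (Ember-1), 118 (Ember-2), 114 (Ember-3), 95 (Orion-1), 92 (Orion-2), 86 (Orion-3), 84 (Rook-1), 83 (Rook-2), 78 (Larkspur-1)
First bid not allocated: $77.
Allocation: Ember 3, Larkspur 1, Orion 3, Rook 2. Every unit priced at $77.
Revenue = 9 × 77 = $693.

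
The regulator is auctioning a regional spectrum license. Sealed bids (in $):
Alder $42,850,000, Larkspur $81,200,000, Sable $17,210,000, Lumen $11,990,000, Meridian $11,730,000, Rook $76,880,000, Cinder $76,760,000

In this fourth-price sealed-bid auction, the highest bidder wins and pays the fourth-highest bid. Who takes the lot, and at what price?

Sorting bids: 81,200,000 (Larkspur) > 76,880,000 (Rook) > 76,760,000 (Cinder) > 42,850,000 (Alder) > 17,210,000 (Sable) > 11,990,000 (Lumen) > …
Larkspur wins; payment is bid #4 in the ranking = $42,850,000.

Larkspur pays $42,850,000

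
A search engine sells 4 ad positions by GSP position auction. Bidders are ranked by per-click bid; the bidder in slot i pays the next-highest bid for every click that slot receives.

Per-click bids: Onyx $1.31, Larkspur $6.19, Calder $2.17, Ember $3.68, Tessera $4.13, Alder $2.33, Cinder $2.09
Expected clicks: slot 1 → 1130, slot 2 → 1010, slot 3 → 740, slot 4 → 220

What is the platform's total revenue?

Total revenue: $10585.30

Per-click bids in order: $6.19 (Larkspur) > $4.13 (Tessera) > $3.68 (Ember) > $2.33 (Alder) > $2.17 (Calder) > …
Slot 1: Larkspur pays $4.13 × 1130 = $4666.90
Slot 2: Tessera pays $3.68 × 1010 = $3716.80
Slot 3: Ember pays $2.33 × 740 = $1724.20
Slot 4: Alder pays $2.17 × 220 = $477.40
Total = $10585.30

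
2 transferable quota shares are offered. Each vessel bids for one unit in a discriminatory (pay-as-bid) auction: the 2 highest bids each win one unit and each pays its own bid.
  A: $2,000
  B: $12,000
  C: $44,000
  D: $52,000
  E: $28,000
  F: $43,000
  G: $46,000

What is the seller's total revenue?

Bids ranked high→low: 52,000 (D), 46,000 (G), 44,000 (C), 43,000 (F), …
The 2 highest are D, G.
Total revenue = 52,000 + 46,000 = $98,000.

Total revenue: $98,000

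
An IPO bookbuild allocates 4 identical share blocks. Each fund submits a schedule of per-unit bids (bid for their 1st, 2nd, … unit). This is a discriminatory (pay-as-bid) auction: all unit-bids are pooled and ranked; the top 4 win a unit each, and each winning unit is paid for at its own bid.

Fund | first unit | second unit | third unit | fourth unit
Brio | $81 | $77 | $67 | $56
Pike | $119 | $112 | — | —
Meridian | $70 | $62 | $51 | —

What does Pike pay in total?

Pooled unit-bids ranked (top 4): 119 (Pike-1), 112 (Pike-2), 81 (Brio-1), 77 (Brio-2)
Next rejected bid: $70 (not a price — pay-as-bid).
Pike's winning unit-bids: 119 + 112 = $231.

Pike pays $231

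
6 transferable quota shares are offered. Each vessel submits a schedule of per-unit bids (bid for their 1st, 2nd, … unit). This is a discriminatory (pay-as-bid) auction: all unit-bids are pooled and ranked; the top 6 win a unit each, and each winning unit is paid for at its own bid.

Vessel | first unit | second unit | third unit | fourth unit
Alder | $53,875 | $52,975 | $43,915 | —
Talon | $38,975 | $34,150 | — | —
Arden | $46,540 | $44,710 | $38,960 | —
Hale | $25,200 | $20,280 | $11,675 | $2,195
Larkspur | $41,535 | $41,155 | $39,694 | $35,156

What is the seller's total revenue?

Pooled unit-bids ranked (top 6): 53,875 (Alder-1), 52,975 (Alder-2), 46,540 (Arden-1), 44,710 (Arden-2), 43,915 (Alder-3), 41,535 (Larkspur-1)
Next rejected bid: $41,155 (not a price — pay-as-bid).
Each winning unit pays its own bid.
Revenue = 53,875 + 52,975 + 46,540 + 44,710 + 43,915 + 41,535 = $283,550.

Total revenue: $283,550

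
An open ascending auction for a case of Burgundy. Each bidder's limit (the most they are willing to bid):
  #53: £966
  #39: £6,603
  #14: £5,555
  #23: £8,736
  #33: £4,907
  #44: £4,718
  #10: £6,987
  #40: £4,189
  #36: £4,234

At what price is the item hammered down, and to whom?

#23 wins at £6,987

Open ascending-bid auction: the price rises until one bidder remains; the winner pays the price at which the last rival dropped out.
Limits ranked: 8,736 (#23) > 6,987 (#10) > 6,603 (#39) > 5,555 (#14) > 4,907 (#33) > 4,718 (#44) > …
Once the price passes £6,987, only #23 is left; the hammer falls at #10's limit of £6,987.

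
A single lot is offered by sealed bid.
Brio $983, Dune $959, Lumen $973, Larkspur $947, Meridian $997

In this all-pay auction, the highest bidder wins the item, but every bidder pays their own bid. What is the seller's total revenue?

Total revenue: $4,859

Rule: the highest bidder wins the item, but every bidder pays their own bid.
Sorting bids: 997 (Meridian) > 983 (Brio) > 973 (Lumen) > 959 (Dune) > 947 (Larkspur)
Every bidder forfeits their bid regardless of winning.
Revenue = 983 + 959 + 973 + 947 + 997 = $4,859.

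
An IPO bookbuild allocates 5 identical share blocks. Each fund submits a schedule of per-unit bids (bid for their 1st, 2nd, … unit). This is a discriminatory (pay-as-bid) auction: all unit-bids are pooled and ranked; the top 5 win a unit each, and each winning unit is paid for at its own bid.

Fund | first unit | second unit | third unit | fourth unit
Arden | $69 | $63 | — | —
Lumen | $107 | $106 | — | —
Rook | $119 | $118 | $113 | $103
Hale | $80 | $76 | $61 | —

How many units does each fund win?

Merging the schedules and taking the best 5: 119 (Rook-1), 118 (Rook-2), 113 (Rook-3), 107 (Lumen-1), 106 (Lumen-2)
Next rejected bid: $103 (not a price — pay-as-bid).
Allocation: Lumen 2, Rook 3.

Lumen 2, Rook 3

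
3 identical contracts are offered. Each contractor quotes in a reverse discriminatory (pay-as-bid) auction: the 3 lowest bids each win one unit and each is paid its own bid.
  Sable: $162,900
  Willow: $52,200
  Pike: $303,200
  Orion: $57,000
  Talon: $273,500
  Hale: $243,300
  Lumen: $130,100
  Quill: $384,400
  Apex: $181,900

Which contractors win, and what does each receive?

Sorting: 52,200 (Willow), 57,000 (Orion), 130,100 (Lumen), 162,900 (Sable), 181,900 (Apex), …
The 3 lowest are Willow, Orion, Lumen.
Each winner is paid its own bid: Willow $52,200, Orion $57,000, Lumen $130,100.

Willow $52,200, Orion $57,000, Lumen $130,100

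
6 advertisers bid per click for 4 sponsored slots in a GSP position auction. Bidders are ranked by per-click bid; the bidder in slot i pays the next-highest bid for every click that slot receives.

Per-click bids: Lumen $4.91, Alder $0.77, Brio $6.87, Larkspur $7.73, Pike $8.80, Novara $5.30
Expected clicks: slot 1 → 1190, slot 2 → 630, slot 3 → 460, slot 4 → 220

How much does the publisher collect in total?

Total revenue: $17045.00

Ranked by bid: $8.80 (Pike) > $7.73 (Larkspur) > $6.87 (Brio) > $5.30 (Novara) > $4.91 (Lumen) > …
Slot 1: Pike pays $7.73 × 1190 = $9198.70
Slot 2: Larkspur pays $6.87 × 630 = $4328.10
Slot 3: Brio pays $5.30 × 460 = $2438.00
Slot 4: Novara pays $4.91 × 220 = $1080.20
Total = $17045.00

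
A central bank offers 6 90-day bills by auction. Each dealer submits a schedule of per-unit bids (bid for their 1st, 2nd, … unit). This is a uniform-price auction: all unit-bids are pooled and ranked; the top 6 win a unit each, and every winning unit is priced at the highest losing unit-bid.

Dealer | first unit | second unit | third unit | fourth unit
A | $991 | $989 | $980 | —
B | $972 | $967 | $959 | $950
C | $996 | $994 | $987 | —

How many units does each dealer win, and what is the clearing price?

A 3, C 3; clearing price $972

Merging the schedules and taking the best 6: 996 (C-1), 994 (C-2), 991 (A-1), 989 (A-2), 987 (C-3), 980 (A-3)
First bid not allocated: $972.
Allocation: A 3, C 3.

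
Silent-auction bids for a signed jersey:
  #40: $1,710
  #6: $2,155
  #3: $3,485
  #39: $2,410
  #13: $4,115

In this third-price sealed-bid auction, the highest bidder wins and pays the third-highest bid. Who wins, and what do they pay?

Bids ranked: 4,115 (#13) > 3,485 (#3) > 2,410 (#39) > 2,155 (#6) > 1,710 (#40)
#13 is highest; pays the third-highest bid, $2,410.

#13 pays $2,410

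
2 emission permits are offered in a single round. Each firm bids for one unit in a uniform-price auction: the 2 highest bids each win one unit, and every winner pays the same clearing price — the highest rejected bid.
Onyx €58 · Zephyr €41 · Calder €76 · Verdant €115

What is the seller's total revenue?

Bids ranked high→low: 115 (Verdant), 76 (Calder), 58 (Onyx), 41 (Zephyr)
The 2 highest are Verdant, Calder.
Clearing price = highest rejected bid = €58.
Total revenue = 2 × €58 = €116.

Total revenue: €116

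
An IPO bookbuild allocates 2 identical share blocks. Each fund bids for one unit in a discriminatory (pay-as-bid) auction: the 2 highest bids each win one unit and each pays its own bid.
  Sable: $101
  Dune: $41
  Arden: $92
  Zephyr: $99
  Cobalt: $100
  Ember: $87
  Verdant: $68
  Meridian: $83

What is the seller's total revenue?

Ordering the bids: 101 (Sable), 100 (Cobalt), 99 (Zephyr), 92 (Arden), …
Winners (2 units): Sable, Cobalt.
Total revenue = 101 + 100 = $201.

Total revenue: $201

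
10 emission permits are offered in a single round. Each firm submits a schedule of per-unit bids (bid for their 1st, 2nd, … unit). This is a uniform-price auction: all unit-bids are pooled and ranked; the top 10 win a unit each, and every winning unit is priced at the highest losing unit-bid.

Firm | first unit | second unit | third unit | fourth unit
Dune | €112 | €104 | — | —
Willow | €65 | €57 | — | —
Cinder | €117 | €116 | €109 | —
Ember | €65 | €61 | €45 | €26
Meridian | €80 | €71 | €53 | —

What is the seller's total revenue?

Total revenue: €570

All unit-bids, highest first — top 10: 117 (Cinder-1), 116 (Cinder-2), 112 (Dune-1), 109 (Cinder-3), 104 (Dune-2), 80 (Meridian-1), 71 (Meridian-2), 65 (Willow-1), 65 (Ember-1), 61 (Ember-2)
First bid not allocated: €57.
Allocation: Cinder 3, Dune 2, Ember 2, Meridian 2, Willow 1. Every unit priced at €57.
Revenue = 10 × 57 = €570.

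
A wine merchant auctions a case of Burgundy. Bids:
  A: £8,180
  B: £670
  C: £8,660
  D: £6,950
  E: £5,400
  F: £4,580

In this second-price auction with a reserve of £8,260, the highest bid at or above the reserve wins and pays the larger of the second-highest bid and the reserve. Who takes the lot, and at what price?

C pays £8,260

Bids in order: 8,660 (C) > 8,180 (A) > 6,950 (D) > 5,400 (E) > 4,580 (F) > 670 (B)
Highest eligible bid: C at £8,660.
max(second-highest £8,180, reserve £8,260) = £8,260.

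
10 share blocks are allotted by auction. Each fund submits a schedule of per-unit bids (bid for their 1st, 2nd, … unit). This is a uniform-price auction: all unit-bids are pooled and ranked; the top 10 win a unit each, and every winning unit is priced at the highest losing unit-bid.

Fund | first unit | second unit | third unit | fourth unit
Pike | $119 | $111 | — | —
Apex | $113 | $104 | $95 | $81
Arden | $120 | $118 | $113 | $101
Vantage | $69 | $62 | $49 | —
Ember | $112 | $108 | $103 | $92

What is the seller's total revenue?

Total revenue: $1,010

All unit-bids, highest first — top 10: 120 (Arden-1), 119 (Pike-1), 118 (Arden-2), 113 (Apex-1), 113 (Arden-3), 112 (Ember-1), 111 (Pike-2), 108 (Ember-2), 104 (Apex-2), 103 (Ember-3)
Highest rejected unit-bid = $101.
Allocation: Apex 2, Arden 3, Ember 3, Pike 2. Every unit priced at $101.
Revenue = 10 × 101 = $1,010.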